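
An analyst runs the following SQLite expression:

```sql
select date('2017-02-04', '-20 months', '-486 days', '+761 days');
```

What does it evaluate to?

Adding -20 months to 2017-02-04 gives 2015-06-04.
Applying '-486 days' to 2015-06-04: counting 486 days back gives 2014-02-03.
Applying '+761 days' to 2014-02-03: counting 761 days forward gives 2016-03-05.

2016-03-05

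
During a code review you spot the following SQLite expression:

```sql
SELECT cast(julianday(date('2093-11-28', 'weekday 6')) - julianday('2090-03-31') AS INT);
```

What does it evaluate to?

`weekday 6` advances to the next Saturday; 2093-11-28 is already a Saturday, so it stays at 2093-11-28.
0 days remain in March 2090 after the 31st (31 − 31).
Full months from April 2090 through October 2093 contribute their day counts.
Then 28 days into November 2093.
Total: 0 + 30 + 31 + 30 + 31 + 31 + 30 + 31 + 30 + 31 + 31 + 28 + 31 + 30 + 31 + 30 + 31 + 31 + 30 + 31 + 30 + 31 + 31 + 29 + 31 + 30 + 31 + 30 + 31 + 31 + 30 + 31 + 30 + 31 + 31 + 28 + 31 + 30 + 31 + 30 + 31 + 31 + 30 + 31 + 28 = 1338.

1338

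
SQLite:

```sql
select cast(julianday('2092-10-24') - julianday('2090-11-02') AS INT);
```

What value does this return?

28 days remain in November 2090 after the 2nd (30 − 2).
Full months from December 2090 through September 2092 contribute their day counts.
Then 24 days into October 2092.
Total: 28 + 31 + 31 + 28 + 31 + 30 + 31 + 30 + 31 + 31 + 30 + 31 + 30 + 31 + 31 + 29 + 31 + 30 + 31 + 30 + 31 + 31 + 30 + 24 = 722.

722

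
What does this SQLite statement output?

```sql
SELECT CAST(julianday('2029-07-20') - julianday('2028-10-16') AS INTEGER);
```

15 days remain in October 2028 after the 16th (31 − 16).
Full months from November 2028 through June 2029 contribute their day counts.
Then 20 days into July 2029.
Total: 15 + 30 + 31 + 31 + 28 + 31 + 30 + 31 + 30 + 20 = 277.

277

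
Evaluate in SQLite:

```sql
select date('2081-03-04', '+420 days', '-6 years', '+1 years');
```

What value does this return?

2077-04-28

Applying '+420 days' to 2081-03-04: counting 420 days forward gives 2082-04-28.
Adding -6 years to 2082-04-28 gives 2076-04-28.
Adding +1 year to 2076-04-28 gives 2077-04-28.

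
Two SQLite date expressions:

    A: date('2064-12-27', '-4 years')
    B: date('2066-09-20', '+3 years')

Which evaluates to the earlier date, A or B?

A

A = 2060-12-27.
B = 2069-09-20.
A is earlier.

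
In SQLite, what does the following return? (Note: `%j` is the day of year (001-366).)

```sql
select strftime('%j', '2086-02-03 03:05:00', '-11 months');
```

First apply '-11 months': 2086-02-03 03:05:00 → 2085-03-03 03:05:00.
Day-of-year for 2085-03-03: days since 2085-01-01 inclusive = 62, zero-padded to 062.

062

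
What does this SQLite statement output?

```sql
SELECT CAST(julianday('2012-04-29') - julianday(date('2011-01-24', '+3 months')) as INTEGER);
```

371

Adding +3 months to 2011-01-24 gives 2011-04-24.
6 days remain in April 2011 after the 24th (30 − 24).
Full months from May 2011 through March 2012 contribute their day counts.
Then 29 days into April 2012.
Total: 6 + 31 + 30 + 31 + 31 + 30 + 31 + 30 + 31 + 31 + 29 + 31 + 29 = 371.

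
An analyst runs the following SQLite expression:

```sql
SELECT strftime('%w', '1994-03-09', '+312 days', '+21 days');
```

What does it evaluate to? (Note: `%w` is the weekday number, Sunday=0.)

First apply '+312 days', '+21 days': 1994-03-09 → 1995-02-05.
1995-02-05 is a Sunday; with Sunday=0 that is 0.

0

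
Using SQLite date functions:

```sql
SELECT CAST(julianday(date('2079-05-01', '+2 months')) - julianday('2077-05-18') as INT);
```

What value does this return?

774

Adding +2 months to 2079-05-01 gives 2079-07-01.
13 days remain in May 2077 after the 18th (31 − 18).
Full months from June 2077 through June 2079 contribute their day counts.
Then 1 day into July 2079.
Total: 13 + 30 + 31 + 31 + 30 + 31 + 30 + 31 + 31 + 28 + 31 + 30 + 31 + 30 + 31 + 31 + 30 + 31 + 30 + 31 + 31 + 28 + 31 + 30 + 31 + 30 + 1 = 774.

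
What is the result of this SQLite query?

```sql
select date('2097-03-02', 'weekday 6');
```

`weekday 6` advances to the next Saturday; 2097-03-02 is already a Saturday, so it stays at 2097-03-02.

2097-03-02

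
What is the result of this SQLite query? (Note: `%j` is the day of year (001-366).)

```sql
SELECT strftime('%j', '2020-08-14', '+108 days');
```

335

First apply '+108 days': 2020-08-14 → 2020-11-30.
Day-of-year for 2020-11-30: days since 2020-01-01 inclusive = 335, zero-padded to 335.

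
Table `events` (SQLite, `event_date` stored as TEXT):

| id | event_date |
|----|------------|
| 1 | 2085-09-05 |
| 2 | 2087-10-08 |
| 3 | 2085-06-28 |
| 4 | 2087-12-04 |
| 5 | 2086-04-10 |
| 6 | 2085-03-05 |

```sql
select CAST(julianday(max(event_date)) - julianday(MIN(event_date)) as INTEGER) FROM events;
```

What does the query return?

1004

MIN = 2085-03-05, MAX = 2087-12-04.
26 days remain in March 2085 after the 5th (31 − 5).
Full months from April 2085 through November 2087 contribute their day counts.
Then 4 days into December 2087.
Total: 26 + 30 + 31 + 30 + 31 + 31 + 30 + 31 + 30 + 31 + 31 + 28 + 31 + 30 + 31 + 30 + 31 + 31 + 30 + 31 + 30 + 31 + 31 + 28 + 31 + 30 + 31 + 30 + 31 + 31 + 30 + 31 + 30 + 4 = 1004.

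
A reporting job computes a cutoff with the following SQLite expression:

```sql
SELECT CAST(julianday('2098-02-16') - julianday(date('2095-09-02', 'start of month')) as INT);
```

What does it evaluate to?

`start of month` rewinds 2095-09-02 to 2095-09-01.
29 days remain in September 2095 after the 1st (30 − 1).
Full months from October 2095 through January 2098 contribute their day counts.
Then 16 days into February 2098.
Total: 29 + 31 + 30 + 31 + 31 + 29 + 31 + 30 + 31 + 30 + 31 + 31 + 30 + 31 + 30 + 31 + 31 + 28 + 31 + 30 + 31 + 30 + 31 + 31 + 30 + 31 + 30 + 31 + 31 + 16 = 899.

899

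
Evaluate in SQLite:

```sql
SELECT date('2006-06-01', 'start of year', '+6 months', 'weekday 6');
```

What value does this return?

`start of year` rewinds 2006-06-01 to 2006-01-01.
Adding +6 months to 2006-01-01 gives 2006-07-01.
`weekday 6` advances to the next Saturday; 2006-07-01 is already a Saturday, so it stays at 2006-07-01.

2006-07-01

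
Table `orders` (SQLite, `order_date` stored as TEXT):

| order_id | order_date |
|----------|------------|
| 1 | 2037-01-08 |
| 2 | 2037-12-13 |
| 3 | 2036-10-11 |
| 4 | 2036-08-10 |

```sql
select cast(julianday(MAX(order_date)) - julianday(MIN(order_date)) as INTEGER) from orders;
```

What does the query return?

MIN = 2036-08-10, MAX = 2037-12-13.
21 days remain in August 2036 after the 10th (31 − 10).
Full months from September 2036 through November 2037 contribute their day counts.
Then 13 days into December 2037.
Total: 21 + 30 + 31 + 30 + 31 + 31 + 28 + 31 + 30 + 31 + 30 + 31 + 31 + 30 + 31 + 30 + 13 = 490.

490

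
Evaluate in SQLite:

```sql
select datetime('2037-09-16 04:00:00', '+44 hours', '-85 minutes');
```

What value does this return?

+44 hours from 2037-09-16 04:00:00 is 2037-09-18 00:00:00 (crosses midnight).
85 minutes = 1h 25m; -85 minutes from 2037-09-18 00:00:00 is 2037-09-17 22:35:00 (crosses midnight).

2037-09-17 22:35:00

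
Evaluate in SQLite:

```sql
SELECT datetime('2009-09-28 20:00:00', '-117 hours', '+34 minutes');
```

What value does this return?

2009-09-23 23:34:00

-117 hours from 2009-09-28 20:00:00 is 2009-09-23 23:00:00 (crosses midnight).
+34 minutes from 2009-09-23 23:00:00 is 2009-09-23 23:34:00.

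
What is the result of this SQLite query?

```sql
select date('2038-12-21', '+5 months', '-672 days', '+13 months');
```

Adding +5 months to 2038-12-21 gives 2039-05-21.
Applying '-672 days' to 2039-05-21: counting 672 days back gives 2037-07-18.
Adding +13 months to 2037-07-18 gives 2038-08-18.

2038-08-18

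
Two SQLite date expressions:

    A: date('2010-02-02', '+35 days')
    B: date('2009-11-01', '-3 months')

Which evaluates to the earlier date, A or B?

B

A = 2010-03-09.
B = 2009-08-01.
B is earlier.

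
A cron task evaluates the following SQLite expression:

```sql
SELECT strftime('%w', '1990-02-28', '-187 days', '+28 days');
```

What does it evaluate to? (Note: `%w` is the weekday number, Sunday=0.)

First apply '-187 days', '+28 days': 1990-02-28 → 1989-09-22.
1989-09-22 is a Friday; with Sunday=0 that is 5.

5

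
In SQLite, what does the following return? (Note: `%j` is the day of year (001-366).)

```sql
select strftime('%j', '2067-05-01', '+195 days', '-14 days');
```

302

First apply '+195 days', '-14 days': 2067-05-01 → 2067-10-29.
Day-of-year for 2067-10-29: days since 2067-01-01 inclusive = 302, zero-padded to 302.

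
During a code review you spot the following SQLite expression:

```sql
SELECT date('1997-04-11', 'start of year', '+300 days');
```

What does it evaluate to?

`start of year` rewinds 1997-04-11 to 1997-01-01.
Applying '+300 days' to 1997-01-01: counting 300 days forward gives 1997-10-28.

1997-10-28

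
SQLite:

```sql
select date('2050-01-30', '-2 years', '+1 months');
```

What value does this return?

Adding -2 years to 2050-01-30 gives 2048-01-30.
Adding +1 month to 2048-01-30 targets 2048-02-30. February 2048 has only 29 days, so SQLite normalizes the 1-day overflow forward to 2048-03-01.

2048-03-01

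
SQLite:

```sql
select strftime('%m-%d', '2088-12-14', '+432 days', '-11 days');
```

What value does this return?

02-08

First apply '+432 days', '-11 days': 2088-12-14 → 2090-02-08.
`%m-%d` extracts the month-day: 02-08.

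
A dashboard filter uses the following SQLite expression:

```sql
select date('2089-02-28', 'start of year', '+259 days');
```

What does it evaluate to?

`start of year` rewinds 2089-02-28 to 2089-01-01.
Applying '+259 days' to 2089-01-01: counting 259 days forward gives 2089-09-17.

2089-09-17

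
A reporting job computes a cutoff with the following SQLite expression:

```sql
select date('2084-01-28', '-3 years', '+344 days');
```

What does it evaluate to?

2082-01-07

Adding -3 years to 2084-01-28 gives 2081-01-28.
Applying '+344 days' to 2081-01-28: counting 344 days forward gives 2082-01-07.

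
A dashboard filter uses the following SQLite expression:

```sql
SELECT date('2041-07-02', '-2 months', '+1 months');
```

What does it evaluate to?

2041-06-02

Adding -2 months to 2041-07-02 gives 2041-05-02.
Adding +1 month to 2041-05-02 gives 2041-06-02.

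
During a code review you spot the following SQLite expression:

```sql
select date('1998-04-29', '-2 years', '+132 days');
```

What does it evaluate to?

1996-09-08

Adding -2 years to 1998-04-29 gives 1996-04-29.
Applying '+132 days' to 1996-04-29: counting 132 days forward gives 1996-09-08.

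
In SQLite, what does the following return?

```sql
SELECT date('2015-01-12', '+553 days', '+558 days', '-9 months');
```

2017-04-27

Applying '+553 days' to 2015-01-12: counting 553 days forward gives 2016-07-18.
Applying '+558 days' to 2016-07-18: counting 558 days forward gives 2018-01-27.
Adding -9 months to 2018-01-27 gives 2017-04-27.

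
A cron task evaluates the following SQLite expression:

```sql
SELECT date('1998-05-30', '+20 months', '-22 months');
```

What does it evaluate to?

1998-03-30

Adding +20 months to 1998-05-30 gives 2000-01-30.
Adding -22 months to 2000-01-30 gives 1998-03-30.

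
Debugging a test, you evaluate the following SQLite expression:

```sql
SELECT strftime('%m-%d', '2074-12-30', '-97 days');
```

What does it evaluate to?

09-24

First apply '-97 days': 2074-12-30 → 2074-09-24.
`%m-%d` extracts the month-day: 09-24.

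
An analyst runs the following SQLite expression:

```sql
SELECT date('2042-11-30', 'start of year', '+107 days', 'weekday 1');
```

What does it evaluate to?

`start of year` rewinds 2042-11-30 to 2042-01-01.
Applying '+107 days' to 2042-01-01: counting 107 days forward gives 2042-04-18.
`weekday 1` advances to the next Monday; 2042-04-18 is a Friday, so it moves forward to 2042-04-21.

2042-04-21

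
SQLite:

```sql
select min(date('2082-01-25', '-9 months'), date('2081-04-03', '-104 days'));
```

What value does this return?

date('2082-01-25', '-9 months') → 2081-04-25.
date('2081-04-03', '-104 days') → 2080-12-20.
Earlier of the two is 2080-12-20.

2080-12-20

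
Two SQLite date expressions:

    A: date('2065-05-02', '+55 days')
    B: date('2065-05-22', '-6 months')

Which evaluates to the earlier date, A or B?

B

A = 2065-06-26.
B = 2064-11-22.
B is earlier.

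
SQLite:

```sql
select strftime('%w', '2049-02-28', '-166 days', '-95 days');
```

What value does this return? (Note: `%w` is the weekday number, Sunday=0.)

First apply '-166 days', '-95 days': 2049-02-28 → 2048-06-12.
2048-06-12 is a Friday; with Sunday=0 that is 5.

5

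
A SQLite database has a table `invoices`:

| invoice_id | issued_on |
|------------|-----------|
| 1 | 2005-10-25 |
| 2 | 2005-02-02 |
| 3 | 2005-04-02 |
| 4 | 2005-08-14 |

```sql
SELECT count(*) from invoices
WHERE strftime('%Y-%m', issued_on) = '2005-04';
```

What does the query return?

Rows with year-month 2005-04: 2005-04-02 → 1.

1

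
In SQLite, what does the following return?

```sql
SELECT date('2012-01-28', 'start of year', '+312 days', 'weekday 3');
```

`start of year` rewinds 2012-01-28 to 2012-01-01.
Applying '+312 days' to 2012-01-01: counting 312 days forward gives 2012-11-08.
`weekday 3` advances to the next Wednesday; 2012-11-08 is a Thursday, so it moves forward to 2012-11-14.

2012-11-14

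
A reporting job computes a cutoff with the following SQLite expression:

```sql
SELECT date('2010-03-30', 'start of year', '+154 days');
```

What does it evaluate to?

`start of year` rewinds 2010-03-30 to 2010-01-01.
Applying '+154 days' to 2010-01-01: counting 154 days forward gives 2010-06-04.

2010-06-04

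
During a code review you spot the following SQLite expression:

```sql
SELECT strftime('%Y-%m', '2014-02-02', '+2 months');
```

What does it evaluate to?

2014-04

First apply '+2 months': 2014-02-02 → 2014-04-02.
`%Y-%m` extracts the year-month: 2014-04.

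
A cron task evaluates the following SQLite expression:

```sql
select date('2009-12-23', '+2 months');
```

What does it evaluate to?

Adding +2 months to 2009-12-23 gives 2010-02-23.

2010-02-23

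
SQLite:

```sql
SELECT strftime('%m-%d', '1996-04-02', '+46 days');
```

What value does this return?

First apply '+46 days': 1996-04-02 → 1996-05-18.
`%m-%d` extracts the month-day: 05-18.

05-18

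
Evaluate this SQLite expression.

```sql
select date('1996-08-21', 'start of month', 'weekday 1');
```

`start of month` rewinds 1996-08-21 to 1996-08-01.
`weekday 1` advances to the next Monday; 1996-08-01 is a Thursday, so it moves forward to 1996-08-05.

1996-08-05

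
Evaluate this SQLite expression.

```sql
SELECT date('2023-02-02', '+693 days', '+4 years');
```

Applying '+693 days' to 2023-02-02: counting 693 days forward gives 2024-12-26.
Adding +4 years to 2024-12-26 gives 2028-12-26.

2028-12-26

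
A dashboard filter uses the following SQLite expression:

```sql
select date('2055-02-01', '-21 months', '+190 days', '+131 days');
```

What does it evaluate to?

Adding -21 months to 2055-02-01 gives 2053-05-01.
Applying '+190 days' to 2053-05-01: counting 190 days forward gives 2053-11-07.
Applying '+131 days' to 2053-11-07: counting 131 days forward gives 2054-03-18.

2054-03-18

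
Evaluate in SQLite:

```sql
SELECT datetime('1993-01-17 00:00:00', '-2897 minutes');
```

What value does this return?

2897 minutes = 48h 17m; -2897 minutes from 1993-01-17 00:00:00 is 1993-01-14 23:43:00 (crosses midnight).

1993-01-14 23:43:00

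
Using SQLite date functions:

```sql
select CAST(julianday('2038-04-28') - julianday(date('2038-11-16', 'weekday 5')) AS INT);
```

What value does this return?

`weekday 5` advances to the next Friday; 2038-11-16 is a Tuesday, so it moves forward to 2038-11-19.
2 days remain in April 2038 after the 28th (30 − 28).
Full months from May 2038 through October 2038 contribute their day counts.
Then 19 days into November 2038.
Total: 2 + 31 + 30 + 31 + 31 + 30 + 31 + 19 = 205.
The subtraction is earlier − later, so the result is −205 → -205.

-205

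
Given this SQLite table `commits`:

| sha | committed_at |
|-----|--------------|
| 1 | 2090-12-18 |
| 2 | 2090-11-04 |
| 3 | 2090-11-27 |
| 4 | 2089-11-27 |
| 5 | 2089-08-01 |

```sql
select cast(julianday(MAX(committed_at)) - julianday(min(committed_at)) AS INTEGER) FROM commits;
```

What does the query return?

504

MIN = 2089-08-01, MAX = 2090-12-18.
30 days remain in August 2089 after the 1st (31 − 1).
Full months from September 2089 through November 2090 contribute their day counts.
Then 18 days into December 2090.
Total: 30 + 30 + 31 + 30 + 31 + 31 + 28 + 31 + 30 + 31 + 30 + 31 + 31 + 30 + 31 + 30 + 18 = 504.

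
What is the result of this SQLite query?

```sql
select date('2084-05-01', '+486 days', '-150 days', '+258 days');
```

2085-12-16

Applying '+486 days' to 2084-05-01: counting 486 days forward gives 2085-08-30.
Applying '-150 days' to 2085-08-30: counting 150 days back gives 2085-04-02.
Applying '+258 days' to 2085-04-02: counting 258 days forward gives 2085-12-16.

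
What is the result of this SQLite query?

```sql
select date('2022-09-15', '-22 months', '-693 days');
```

Adding -22 months to 2022-09-15 gives 2020-11-15.
Applying '-693 days' to 2020-11-15: counting 693 days back gives 2018-12-23.

2018-12-23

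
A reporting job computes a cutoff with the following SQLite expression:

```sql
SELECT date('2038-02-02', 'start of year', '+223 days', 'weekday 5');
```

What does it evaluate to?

`start of year` rewinds 2038-02-02 to 2038-01-01.
Applying '+223 days' to 2038-01-01: counting 223 days forward gives 2038-08-12.
`weekday 5` advances to the next Friday; 2038-08-12 is a Thursday, so it moves forward to 2038-08-13.

2038-08-13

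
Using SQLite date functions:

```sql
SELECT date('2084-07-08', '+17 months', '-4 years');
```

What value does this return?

2081-12-08

Adding +17 months to 2084-07-08 gives 2085-12-08.
Adding -4 years to 2085-12-08 gives 2081-12-08.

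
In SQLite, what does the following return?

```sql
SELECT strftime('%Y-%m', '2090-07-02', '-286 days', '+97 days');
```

2089-12

First apply '-286 days', '+97 days': 2090-07-02 → 2089-12-25.
`%Y-%m` extracts the year-month: 2089-12.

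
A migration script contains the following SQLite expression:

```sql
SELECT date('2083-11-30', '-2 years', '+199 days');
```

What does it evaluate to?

2082-06-17

Adding -2 years to 2083-11-30 gives 2081-11-30.
Applying '+199 days' to 2081-11-30: counting 199 days forward gives 2082-06-17.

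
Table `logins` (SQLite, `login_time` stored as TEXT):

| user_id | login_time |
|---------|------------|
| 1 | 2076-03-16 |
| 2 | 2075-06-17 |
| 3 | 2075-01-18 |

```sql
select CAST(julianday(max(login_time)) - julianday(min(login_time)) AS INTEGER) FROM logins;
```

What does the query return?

423

MIN = 2075-01-18, MAX = 2076-03-16.
13 days remain in January 2075 after the 18th (31 − 18).
Full months from February 2075 through February 2076 contribute their day counts.
Then 16 days into March 2076.
Total: 13 + 28 + 31 + 30 + 31 + 30 + 31 + 31 + 30 + 31 + 30 + 31 + 31 + 29 + 16 = 423.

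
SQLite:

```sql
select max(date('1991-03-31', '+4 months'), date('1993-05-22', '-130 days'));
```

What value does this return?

date('1991-03-31', '+4 months') → 1991-07-31.
date('1993-05-22', '-130 days') → 1993-01-12.
Later of the two is 1993-01-12.

1993-01-12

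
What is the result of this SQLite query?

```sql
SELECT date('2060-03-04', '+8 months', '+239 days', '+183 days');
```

Adding +8 months to 2060-03-04 gives 2060-11-04.
Applying '+239 days' to 2060-11-04: counting 239 days forward gives 2061-07-01.
Applying '+183 days' to 2061-07-01: counting 183 days forward gives 2061-12-31.

2061-12-31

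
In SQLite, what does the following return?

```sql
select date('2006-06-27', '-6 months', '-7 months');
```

Adding -6 months to 2006-06-27 gives 2005-12-27.
Adding -7 months to 2005-12-27 gives 2005-05-27.

2005-05-27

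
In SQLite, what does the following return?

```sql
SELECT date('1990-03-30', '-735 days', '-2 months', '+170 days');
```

Applying '-735 days' to 1990-03-30: counting 735 days back gives 1988-03-25.
Adding -2 months to 1988-03-25 gives 1988-01-25.
Applying '+170 days' to 1988-01-25: counting 170 days forward gives 1988-07-13.

1988-07-13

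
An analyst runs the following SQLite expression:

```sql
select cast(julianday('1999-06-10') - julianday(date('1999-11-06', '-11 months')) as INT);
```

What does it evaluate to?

186

Adding -11 months to 1999-11-06 gives 1998-12-06.
25 days remain in December 1998 after the 6th (31 − 6).
January 1999: 31 days.
February 1999: 28 days.
March 1999: 31 days.
April 1999: 30 days.
May 1999: 31 days.
Then 10 days into June 1999.
Total: 25 + 31 + 28 + 31 + 30 + 31 + 10 = 186.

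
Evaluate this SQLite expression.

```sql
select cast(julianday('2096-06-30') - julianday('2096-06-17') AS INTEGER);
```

Both dates are in June 2096: 30 − 17 = 13.

13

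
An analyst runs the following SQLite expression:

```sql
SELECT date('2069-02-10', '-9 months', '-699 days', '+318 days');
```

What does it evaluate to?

2067-04-25

Adding -9 months to 2069-02-10 gives 2068-05-10.
Applying '-699 days' to 2068-05-10: counting 699 days back gives 2066-06-11.
Applying '+318 days' to 2066-06-11: counting 318 days forward gives 2067-04-25.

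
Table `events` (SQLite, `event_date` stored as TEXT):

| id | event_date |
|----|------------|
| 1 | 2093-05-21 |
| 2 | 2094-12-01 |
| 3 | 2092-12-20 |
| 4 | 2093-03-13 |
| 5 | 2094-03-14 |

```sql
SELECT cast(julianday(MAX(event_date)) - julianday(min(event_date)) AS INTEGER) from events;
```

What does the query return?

MIN = 2092-12-20, MAX = 2094-12-01.
11 days remain in December 2092 after the 20th (31 − 20).
Full months from January 2093 through November 2094 contribute their day counts.
Then 1 day into December 2094.
Total: 11 + 31 + 28 + 31 + 30 + 31 + 30 + 31 + 31 + 30 + 31 + 30 + 31 + 31 + 28 + 31 + 30 + 31 + 30 + 31 + 31 + 30 + 31 + 30 + 1 = 711.

711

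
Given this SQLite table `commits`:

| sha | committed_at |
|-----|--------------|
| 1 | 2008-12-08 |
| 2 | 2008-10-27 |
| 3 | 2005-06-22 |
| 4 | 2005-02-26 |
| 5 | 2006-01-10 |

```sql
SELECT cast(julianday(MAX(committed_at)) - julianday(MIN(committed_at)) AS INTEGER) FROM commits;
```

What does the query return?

1381

MIN = 2005-02-26, MAX = 2008-12-08.
2 days remain in February 2005 after the 26th (28 − 26).
Full months from March 2005 through November 2008 contribute their day counts.
Then 8 days into December 2008.
Total: 2 + 31 + 30 + 31 + 30 + 31 + 31 + 30 + 31 + 30 + 31 + 31 + 28 + 31 + 30 + 31 + 30 + 31 + 31 + 30 + 31 + 30 + 31 + 31 + 28 + 31 + 30 + 31 + 30 + 31 + 31 + 30 + 31 + 30 + 31 + 31 + 29 + 31 + 30 + 31 + 30 + 31 + 31 + 30 + 31 + 30 + 8 = 1381.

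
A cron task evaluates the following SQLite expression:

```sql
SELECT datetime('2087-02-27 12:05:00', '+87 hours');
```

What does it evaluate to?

+87 hours from 2087-02-27 12:05:00 is 2087-03-03 03:05:00 (crosses midnight).

2087-03-03 03:05:00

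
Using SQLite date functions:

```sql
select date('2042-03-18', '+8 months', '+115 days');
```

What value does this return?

Adding +8 months to 2042-03-18 gives 2042-11-18.
Applying '+115 days' to 2042-11-18: counting 115 days forward gives 2043-03-13.

2043-03-13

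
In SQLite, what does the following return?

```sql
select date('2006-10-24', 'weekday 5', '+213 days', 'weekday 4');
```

2007-05-31

`weekday 5` advances to the next Friday; 2006-10-24 is a Tuesday, so it moves forward to 2006-10-27.
Applying '+213 days' to 2006-10-27: counting 213 days forward gives 2007-05-28.
`weekday 4` advances to the next Thursday; 2007-05-28 is a Monday, so it moves forward to 2007-05-31.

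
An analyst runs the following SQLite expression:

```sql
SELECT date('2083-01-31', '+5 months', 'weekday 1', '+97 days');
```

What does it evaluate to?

2083-10-10

Adding +5 months to 2083-01-31 targets 2083-06-31. June 2083 has only 30 days, so SQLite normalizes the 1-day overflow forward to 2083-07-01.
`weekday 1` advances to the next Monday; 2083-07-01 is a Thursday, so it moves forward to 2083-07-05.
Applying '+97 days' to 2083-07-05: counting 97 days forward gives 2083-10-10.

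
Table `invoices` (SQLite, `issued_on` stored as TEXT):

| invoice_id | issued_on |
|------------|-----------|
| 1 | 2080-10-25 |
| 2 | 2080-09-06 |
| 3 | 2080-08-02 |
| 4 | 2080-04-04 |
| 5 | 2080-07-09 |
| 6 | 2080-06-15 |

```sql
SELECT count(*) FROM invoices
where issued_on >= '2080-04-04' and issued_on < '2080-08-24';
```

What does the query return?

Rows in [2080-04-04, 2080-08-24): 2080-08-02, 2080-04-04, 2080-07-09, 2080-06-15 → 4 rows.

4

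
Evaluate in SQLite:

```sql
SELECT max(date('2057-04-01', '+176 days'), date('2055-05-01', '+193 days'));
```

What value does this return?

date('2057-04-01', '+176 days') → 2057-09-24.
date('2055-05-01', '+193 days') → 2055-11-10.
Later of the two is 2057-09-24.

2057-09-24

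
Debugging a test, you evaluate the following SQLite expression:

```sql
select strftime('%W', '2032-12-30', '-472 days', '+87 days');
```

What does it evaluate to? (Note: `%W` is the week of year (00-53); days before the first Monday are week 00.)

First apply '-472 days', '+87 days': 2032-12-30 → 2031-12-11.
2031-12-11 is a Thursday. SQLite's %W counts Mondays since the year started; the result is 49.

49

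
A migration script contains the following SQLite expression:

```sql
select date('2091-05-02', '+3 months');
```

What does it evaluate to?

2091-08-02

Adding +3 months to 2091-05-02 gives 2091-08-02.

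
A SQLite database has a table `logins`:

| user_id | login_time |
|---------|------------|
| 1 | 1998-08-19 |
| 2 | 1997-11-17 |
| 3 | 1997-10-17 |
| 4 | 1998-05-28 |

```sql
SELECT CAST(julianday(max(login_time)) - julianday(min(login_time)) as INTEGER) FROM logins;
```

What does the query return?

MIN = 1997-10-17, MAX = 1998-08-19.
14 days remain in October 1997 after the 17th (31 − 17).
Full months from November 1997 through July 1998 contribute their day counts.
Then 19 days into August 1998.
Total: 14 + 30 + 31 + 31 + 28 + 31 + 30 + 31 + 30 + 31 + 19 = 306.

306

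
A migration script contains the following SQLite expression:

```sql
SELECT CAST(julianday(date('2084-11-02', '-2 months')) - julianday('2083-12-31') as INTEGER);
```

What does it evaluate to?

246

Adding -2 months to 2084-11-02 gives 2084-09-02.
0 days remain in December 2083 after the 31st (31 − 31).
Full months from January 2084 through August 2084 contribute their day counts.
Then 2 days into September 2084.
Total: 0 + 31 + 29 + 31 + 30 + 31 + 30 + 31 + 31 + 2 = 246.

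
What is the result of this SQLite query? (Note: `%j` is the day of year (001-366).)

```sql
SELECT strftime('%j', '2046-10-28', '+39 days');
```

340

First apply '+39 days': 2046-10-28 → 2046-12-06.
Day-of-year for 2046-12-06: days since 2046-01-01 inclusive = 340, zero-padded to 340.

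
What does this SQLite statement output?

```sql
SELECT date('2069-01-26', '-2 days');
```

Going back 2 days within January lands on 2069-01-24.

2069-01-24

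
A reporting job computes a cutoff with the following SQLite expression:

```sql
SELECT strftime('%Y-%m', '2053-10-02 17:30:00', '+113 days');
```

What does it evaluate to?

2054-01

First apply '+113 days': 2053-10-02 17:30:00 → 2054-01-23 17:30:00.
`%Y-%m` extracts the year-month: 2054-01.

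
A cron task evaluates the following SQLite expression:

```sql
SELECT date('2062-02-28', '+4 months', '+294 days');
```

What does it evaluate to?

Adding +4 months to 2062-02-28 gives 2062-06-28.
Applying '+294 days' to 2062-06-28: counting 294 days forward gives 2063-04-18.

2063-04-18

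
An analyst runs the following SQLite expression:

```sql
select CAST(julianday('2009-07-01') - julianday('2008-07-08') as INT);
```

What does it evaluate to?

23 days remain in July 2008 after the 8th (31 − 8).
Full months from August 2008 through June 2009 contribute their day counts.
Then 1 day into July 2009.
Total: 23 + 31 + 30 + 31 + 30 + 31 + 31 + 28 + 31 + 30 + 31 + 30 + 1 = 358.

358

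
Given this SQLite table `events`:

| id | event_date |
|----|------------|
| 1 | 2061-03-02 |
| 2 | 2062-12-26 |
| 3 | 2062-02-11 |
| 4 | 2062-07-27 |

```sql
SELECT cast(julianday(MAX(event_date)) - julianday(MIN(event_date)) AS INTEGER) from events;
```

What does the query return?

MIN = 2061-03-02, MAX = 2062-12-26.
29 days remain in March 2061 after the 2nd (31 − 2).
Full months from April 2061 through November 2062 contribute their day counts.
Then 26 days into December 2062.
Total: 29 + 30 + 31 + 30 + 31 + 31 + 30 + 31 + 30 + 31 + 31 + 28 + 31 + 30 + 31 + 30 + 31 + 31 + 30 + 31 + 30 + 26 = 664.

664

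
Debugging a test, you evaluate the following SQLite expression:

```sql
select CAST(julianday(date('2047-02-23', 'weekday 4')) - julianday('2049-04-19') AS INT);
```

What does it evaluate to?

`weekday 4` advances to the next Thursday; 2047-02-23 is a Saturday, so it moves forward to 2047-02-28.
0 days remain in February 2047 after the 28th (28 − 28).
Full months from March 2047 through March 2049 contribute their day counts.
Then 19 days into April 2049.
Total: 0 + 31 + 30 + 31 + 30 + 31 + 31 + 30 + 31 + 30 + 31 + 31 + 29 + 31 + 30 + 31 + 30 + 31 + 31 + 30 + 31 + 30 + 31 + 31 + 28 + 31 + 19 = 781.
The subtraction is earlier − later, so the result is −781 → -781.

-781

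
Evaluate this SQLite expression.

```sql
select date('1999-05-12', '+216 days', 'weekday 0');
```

Applying '+216 days' to 1999-05-12: counting 216 days forward gives 1999-12-14.
`weekday 0` advances to the next Sunday; 1999-12-14 is a Tuesday, so it moves forward to 1999-12-19.

1999-12-19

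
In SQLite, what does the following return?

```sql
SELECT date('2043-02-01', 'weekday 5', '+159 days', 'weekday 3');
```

`weekday 5` advances to the next Friday; 2043-02-01 is a Sunday, so it moves forward to 2043-02-06.
Applying '+159 days' to 2043-02-06: counting 159 days forward gives 2043-07-15.
`weekday 3` advances to the next Wednesday; 2043-07-15 is already a Wednesday, so it stays at 2043-07-15.

2043-07-15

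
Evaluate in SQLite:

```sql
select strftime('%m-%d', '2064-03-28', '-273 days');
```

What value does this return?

06-29

First apply '-273 days': 2064-03-28 → 2063-06-29.
`%m-%d` extracts the month-day: 06-29.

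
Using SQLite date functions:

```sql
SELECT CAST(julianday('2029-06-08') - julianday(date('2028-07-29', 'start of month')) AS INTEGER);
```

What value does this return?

`start of month` rewinds 2028-07-29 to 2028-07-01.
30 days remain in July 2028 after the 1st (31 − 1).
Full months from August 2028 through May 2029 contribute their day counts.
Then 8 days into June 2029.
Total: 30 + 31 + 30 + 31 + 30 + 31 + 31 + 28 + 31 + 30 + 31 + 8 = 342.

342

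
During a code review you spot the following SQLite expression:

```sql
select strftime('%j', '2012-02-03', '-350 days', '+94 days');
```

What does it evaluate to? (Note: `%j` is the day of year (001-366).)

143

First apply '-350 days', '+94 days': 2012-02-03 → 2011-05-23.
Day-of-year for 2011-05-23: days since 2011-01-01 inclusive = 143, zero-padded to 143.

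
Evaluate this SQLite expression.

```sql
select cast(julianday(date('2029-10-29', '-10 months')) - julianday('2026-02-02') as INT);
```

Adding -10 months to 2029-10-29 gives 2028-12-29.
26 days remain in February 2026 after the 2nd (28 − 2).
Full months from March 2026 through November 2028 contribute their day counts.
Then 29 days into December 2028.
Total: 26 + 31 + 30 + 31 + 30 + 31 + 31 + 30 + 31 + 30 + 31 + 31 + 28 + 31 + 30 + 31 + 30 + 31 + 31 + 30 + 31 + 30 + 31 + 31 + 29 + 31 + 30 + 31 + 30 + 31 + 31 + 30 + 31 + 30 + 29 = 1061.

1061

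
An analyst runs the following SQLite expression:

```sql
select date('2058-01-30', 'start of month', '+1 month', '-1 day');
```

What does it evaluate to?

`start of month` rewinds 2058-01-30 to 2058-01-01.
Adding +1 month to 2058-01-01 gives 2058-02-01.
Going back 1 day from 2058-02-01 reaches 2058-01-31 (last day of January, 31 days).

2058-01-31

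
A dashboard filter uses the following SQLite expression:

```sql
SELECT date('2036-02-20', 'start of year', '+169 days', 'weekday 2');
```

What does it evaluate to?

2036-06-24

`start of year` rewinds 2036-02-20 to 2036-01-01.
Applying '+169 days' to 2036-01-01: counting 169 days forward gives 2036-06-18.
`weekday 2` advances to the next Tuesday; 2036-06-18 is a Wednesday, so it moves forward to 2036-06-24.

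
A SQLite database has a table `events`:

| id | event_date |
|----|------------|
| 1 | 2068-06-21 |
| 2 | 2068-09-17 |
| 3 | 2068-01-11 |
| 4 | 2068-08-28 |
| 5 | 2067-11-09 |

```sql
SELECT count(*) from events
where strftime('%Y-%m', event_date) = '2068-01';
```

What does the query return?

Rows with year-month 2068-01: 2068-01-11 → 1.

1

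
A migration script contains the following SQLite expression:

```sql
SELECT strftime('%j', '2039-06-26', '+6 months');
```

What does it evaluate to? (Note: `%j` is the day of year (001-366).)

First apply '+6 months': 2039-06-26 → 2039-12-26.
Day-of-year for 2039-12-26: days since 2039-01-01 inclusive = 360, zero-padded to 360.

360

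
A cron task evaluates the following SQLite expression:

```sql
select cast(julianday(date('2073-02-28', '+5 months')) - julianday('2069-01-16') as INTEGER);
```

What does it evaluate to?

Adding +5 months to 2073-02-28 gives 2073-07-28.
15 days remain in January 2069 after the 16th (31 − 16).
Full months from February 2069 through June 2073 contribute their day counts.
Then 28 days into July 2073.
Total: 15 + 28 + 31 + 30 + 31 + 30 + 31 + 31 + 30 + 31 + 30 + 31 + 31 + 28 + 31 + 30 + 31 + 30 + 31 + 31 + 30 + 31 + 30 + 31 + 31 + 28 + 31 + 30 + 31 + 30 + 31 + 31 + 30 + 31 + 30 + 31 + 31 + 29 + 31 + 30 + 31 + 30 + 31 + 31 + 30 + 31 + 30 + 31 + 31 + 28 + 31 + 30 + 31 + 30 + 28 = 1654.

1654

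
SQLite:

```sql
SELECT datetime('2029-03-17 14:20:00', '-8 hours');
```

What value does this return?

2029-03-17 06:20:00

-8 hours from 2029-03-17 14:20:00 is 2029-03-17 06:20:00.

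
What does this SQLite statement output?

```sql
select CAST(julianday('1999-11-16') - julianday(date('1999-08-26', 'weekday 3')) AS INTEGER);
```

`weekday 3` advances to the next Wednesday; 1999-08-26 is a Thursday, so it moves forward to 1999-09-01.
29 days remain in September 1999 after the 1st (30 − 1).
October 1999: 31 days.
Then 16 days into November 1999.
Total: 29 + 31 + 16 = 76.

76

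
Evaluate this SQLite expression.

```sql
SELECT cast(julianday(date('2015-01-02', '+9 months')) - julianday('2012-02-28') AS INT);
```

Adding +9 months to 2015-01-02 gives 2015-10-02.
1 day remains in February 2012 after the 28th (29 − 28).
Full months from March 2012 through September 2015 contribute their day counts.
Then 2 days into October 2015.
Total: 1 + 31 + 30 + 31 + 30 + 31 + 31 + 30 + 31 + 30 + 31 + 31 + 28 + 31 + 30 + 31 + 30 + 31 + 31 + 30 + 31 + 30 + 31 + 31 + 28 + 31 + 30 + 31 + 30 + 31 + 31 + 30 + 31 + 30 + 31 + 31 + 28 + 31 + 30 + 31 + 30 + 31 + 31 + 30 + 2 = 1312.

1312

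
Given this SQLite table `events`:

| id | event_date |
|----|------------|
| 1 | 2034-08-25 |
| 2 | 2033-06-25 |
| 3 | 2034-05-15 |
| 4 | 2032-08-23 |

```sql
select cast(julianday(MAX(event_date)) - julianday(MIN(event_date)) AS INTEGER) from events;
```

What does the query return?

MIN = 2032-08-23, MAX = 2034-08-25.
8 days remain in August 2032 after the 23rd (31 − 23).
Full months from September 2032 through July 2034 contribute their day counts.
Then 25 days into August 2034.
Total: 8 + 30 + 31 + 30 + 31 + 31 + 28 + 31 + 30 + 31 + 30 + 31 + 31 + 30 + 31 + 30 + 31 + 31 + 28 + 31 + 30 + 31 + 30 + 31 + 25 = 732.

732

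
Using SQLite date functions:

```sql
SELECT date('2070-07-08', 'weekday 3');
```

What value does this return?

`weekday 3` advances to the next Wednesday; 2070-07-08 is a Tuesday, so it moves forward to 2070-07-09.

2070-07-09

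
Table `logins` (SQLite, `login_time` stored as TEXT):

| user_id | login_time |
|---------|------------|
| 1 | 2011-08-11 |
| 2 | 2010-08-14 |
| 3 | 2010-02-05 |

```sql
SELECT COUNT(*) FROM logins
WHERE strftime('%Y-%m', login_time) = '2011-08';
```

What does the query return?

1

Rows with year-month 2011-08: 2011-08-11 → 1.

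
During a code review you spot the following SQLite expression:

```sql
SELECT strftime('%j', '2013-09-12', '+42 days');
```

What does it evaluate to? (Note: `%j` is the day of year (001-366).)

297

First apply '+42 days': 2013-09-12 → 2013-10-24.
Day-of-year for 2013-10-24: days since 2013-01-01 inclusive = 297, zero-padded to 297.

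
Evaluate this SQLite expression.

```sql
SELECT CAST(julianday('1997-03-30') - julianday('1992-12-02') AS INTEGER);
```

29 days remain in December 1992 after the 2nd (31 − 2).
Full months from January 1993 through February 1997 contribute their day counts.
Then 30 days into March 1997.
Total: 29 + 31 + 28 + 31 + 30 + 31 + 30 + 31 + 31 + 30 + 31 + 30 + 31 + 31 + 28 + 31 + 30 + 31 + 30 + 31 + 31 + 30 + 31 + 30 + 31 + 31 + 28 + 31 + 30 + 31 + 30 + 31 + 31 + 30 + 31 + 30 + 31 + 31 + 29 + 31 + 30 + 31 + 30 + 31 + 31 + 30 + 31 + 30 + 31 + 31 + 28 + 30 = 1579.

1579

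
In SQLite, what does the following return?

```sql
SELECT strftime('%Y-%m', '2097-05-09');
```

2097-05

`%Y-%m` extracts the year-month: 2097-05.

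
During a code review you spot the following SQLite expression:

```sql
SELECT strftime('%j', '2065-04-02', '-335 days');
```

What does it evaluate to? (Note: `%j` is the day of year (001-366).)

123

First apply '-335 days': 2065-04-02 → 2064-05-02.
Day-of-year for 2064-05-02: days since 2064-01-01 inclusive = 123, zero-padded to 123.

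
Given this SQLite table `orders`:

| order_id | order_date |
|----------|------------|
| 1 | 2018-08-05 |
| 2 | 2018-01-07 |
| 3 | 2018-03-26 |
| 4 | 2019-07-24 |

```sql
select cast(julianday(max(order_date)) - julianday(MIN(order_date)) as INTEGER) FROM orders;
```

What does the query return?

563

MIN = 2018-01-07, MAX = 2019-07-24.
24 days remain in January 2018 after the 7th (31 − 7).
Full months from February 2018 through June 2019 contribute their day counts.
Then 24 days into July 2019.
Total: 24 + 28 + 31 + 30 + 31 + 30 + 31 + 31 + 30 + 31 + 30 + 31 + 31 + 28 + 31 + 30 + 31 + 30 + 24 = 563.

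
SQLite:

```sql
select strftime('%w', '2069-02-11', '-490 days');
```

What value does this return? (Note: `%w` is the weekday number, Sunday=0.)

1

First apply '-490 days': 2069-02-11 → 2067-10-10.
2067-10-10 is a Monday; with Sunday=0 that is 1.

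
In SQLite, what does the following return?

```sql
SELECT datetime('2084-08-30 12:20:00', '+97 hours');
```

2084-09-03 13:20:00

+97 hours from 2084-08-30 12:20:00 is 2084-09-03 13:20:00 (crosses midnight).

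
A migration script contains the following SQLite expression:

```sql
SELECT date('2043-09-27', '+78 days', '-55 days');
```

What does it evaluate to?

Applying '+78 days' to 2043-09-27: counting 78 days forward gives 2043-12-14.
Applying '-55 days' to 2043-12-14: counting 55 days back gives 2043-10-20.

2043-10-20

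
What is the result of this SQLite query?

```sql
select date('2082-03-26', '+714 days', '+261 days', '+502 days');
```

Applying '+714 days' to 2082-03-26: counting 714 days forward gives 2084-03-09.
Applying '+261 days' to 2084-03-09: counting 261 days forward gives 2084-11-25.
Applying '+502 days' to 2084-11-25: counting 502 days forward gives 2086-04-11.

2086-04-11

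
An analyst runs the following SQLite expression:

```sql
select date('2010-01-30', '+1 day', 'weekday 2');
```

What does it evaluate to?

Advancing 1 more day within January lands on 2010-01-31.
`weekday 2` advances to the next Tuesday; 2010-01-31 is a Sunday, so it moves forward to 2010-02-02.

2010-02-02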